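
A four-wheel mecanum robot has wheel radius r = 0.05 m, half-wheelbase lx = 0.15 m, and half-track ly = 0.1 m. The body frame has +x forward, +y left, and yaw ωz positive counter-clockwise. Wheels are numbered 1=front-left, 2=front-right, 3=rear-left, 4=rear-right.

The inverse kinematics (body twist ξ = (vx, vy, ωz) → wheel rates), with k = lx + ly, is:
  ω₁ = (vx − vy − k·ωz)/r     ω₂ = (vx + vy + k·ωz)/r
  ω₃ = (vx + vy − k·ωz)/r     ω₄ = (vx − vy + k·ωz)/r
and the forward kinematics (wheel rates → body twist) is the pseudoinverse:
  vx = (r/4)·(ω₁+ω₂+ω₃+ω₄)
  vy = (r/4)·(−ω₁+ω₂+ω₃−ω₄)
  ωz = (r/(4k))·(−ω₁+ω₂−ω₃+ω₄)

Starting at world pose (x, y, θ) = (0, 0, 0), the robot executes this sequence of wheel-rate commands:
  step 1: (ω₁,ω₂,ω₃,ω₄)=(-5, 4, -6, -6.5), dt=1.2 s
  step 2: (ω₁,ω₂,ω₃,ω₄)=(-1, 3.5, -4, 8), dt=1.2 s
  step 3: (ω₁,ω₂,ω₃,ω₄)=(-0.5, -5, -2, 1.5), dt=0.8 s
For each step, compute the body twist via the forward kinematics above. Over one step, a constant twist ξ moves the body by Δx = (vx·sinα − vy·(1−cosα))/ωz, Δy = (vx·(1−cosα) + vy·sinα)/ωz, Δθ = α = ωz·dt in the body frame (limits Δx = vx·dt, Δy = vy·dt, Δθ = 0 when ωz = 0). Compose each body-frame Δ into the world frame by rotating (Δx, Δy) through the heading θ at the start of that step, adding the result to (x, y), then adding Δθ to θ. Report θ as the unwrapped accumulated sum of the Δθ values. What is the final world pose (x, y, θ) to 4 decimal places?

(-0.0139, 0.0400, 1.4600)

step 1: ξ=(vx,vy,ωz)=(-0.1688, 0.1187, 0.4250), dt=1.2 → body Δ=(-0.2294, 0.0859, 0.5100) → world pose (-0.2294, 0.0859, 0.5100)
step 2: ξ=(vx,vy,ωz)=(0.0813, -0.0938, 0.8250), dt=1.2 → body Δ=(0.1336, -0.0506, 0.9900) → world pose (-0.0881, 0.1070, 1.5000)
step 3: ξ=(vx,vy,ωz)=(-0.0750, -0.1000, -0.0500), dt=0.8 → body Δ=(-0.0616, -0.0788, -0.0400) → world pose (-0.0139, 0.0400, 1.4600)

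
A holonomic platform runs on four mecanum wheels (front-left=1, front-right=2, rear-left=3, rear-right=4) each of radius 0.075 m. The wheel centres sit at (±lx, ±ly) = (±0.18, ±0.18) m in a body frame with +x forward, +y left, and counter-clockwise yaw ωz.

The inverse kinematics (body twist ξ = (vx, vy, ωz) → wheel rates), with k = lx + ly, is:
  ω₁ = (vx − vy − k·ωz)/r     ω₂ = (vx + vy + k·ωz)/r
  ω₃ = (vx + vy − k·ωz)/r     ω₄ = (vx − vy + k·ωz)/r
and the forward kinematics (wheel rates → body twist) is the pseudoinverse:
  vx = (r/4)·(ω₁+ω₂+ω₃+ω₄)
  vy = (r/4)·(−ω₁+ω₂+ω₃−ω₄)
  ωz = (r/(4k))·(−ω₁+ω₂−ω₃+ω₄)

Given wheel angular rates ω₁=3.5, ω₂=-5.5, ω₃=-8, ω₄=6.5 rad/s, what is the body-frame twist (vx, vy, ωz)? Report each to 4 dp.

(-0.0656, -0.4406, 0.2865)

k = lx + ly = 0.18 + 0.18 = 0.3600
ω₁+ω₂+ω₃+ω₄ = -3.5000  →  vx = (0.075/4)·-3.5000 = -0.0656
−ω₁+ω₂+ω₃−ω₄ = -23.5000  →  vy = (0.075/4)·-23.5000 = -0.4406
−ω₁+ω₂−ω₃+ω₄ = 5.5000  →  ωz = (0.075/1.4400)·5.5000 = 0.2865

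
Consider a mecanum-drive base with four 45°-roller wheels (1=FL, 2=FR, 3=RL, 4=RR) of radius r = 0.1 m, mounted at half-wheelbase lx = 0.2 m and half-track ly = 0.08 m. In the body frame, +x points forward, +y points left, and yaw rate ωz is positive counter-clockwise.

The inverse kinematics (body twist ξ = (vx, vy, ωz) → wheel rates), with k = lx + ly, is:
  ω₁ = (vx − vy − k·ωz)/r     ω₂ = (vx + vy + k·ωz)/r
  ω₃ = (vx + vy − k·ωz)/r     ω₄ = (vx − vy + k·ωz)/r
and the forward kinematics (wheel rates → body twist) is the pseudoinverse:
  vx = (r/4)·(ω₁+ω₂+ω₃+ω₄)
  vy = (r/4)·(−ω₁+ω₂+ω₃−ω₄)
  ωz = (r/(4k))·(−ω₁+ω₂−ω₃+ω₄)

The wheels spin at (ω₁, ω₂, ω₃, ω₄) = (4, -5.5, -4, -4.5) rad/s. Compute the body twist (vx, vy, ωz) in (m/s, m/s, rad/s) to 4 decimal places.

(-0.2500, -0.2250, -0.8929)

k = lx + ly = 0.2 + 0.08 = 0.2800
ω₁+ω₂+ω₃+ω₄ = -10.0000  →  vx = (0.1/4)·-10.0000 = -0.2500
−ω₁+ω₂+ω₃−ω₄ = -9.0000  →  vy = (0.1/4)·-9.0000 = -0.2250
−ω₁+ω₂−ω₃+ω₄ = -10.0000  →  ωz = (0.1/1.1200)·-10.0000 = -0.8929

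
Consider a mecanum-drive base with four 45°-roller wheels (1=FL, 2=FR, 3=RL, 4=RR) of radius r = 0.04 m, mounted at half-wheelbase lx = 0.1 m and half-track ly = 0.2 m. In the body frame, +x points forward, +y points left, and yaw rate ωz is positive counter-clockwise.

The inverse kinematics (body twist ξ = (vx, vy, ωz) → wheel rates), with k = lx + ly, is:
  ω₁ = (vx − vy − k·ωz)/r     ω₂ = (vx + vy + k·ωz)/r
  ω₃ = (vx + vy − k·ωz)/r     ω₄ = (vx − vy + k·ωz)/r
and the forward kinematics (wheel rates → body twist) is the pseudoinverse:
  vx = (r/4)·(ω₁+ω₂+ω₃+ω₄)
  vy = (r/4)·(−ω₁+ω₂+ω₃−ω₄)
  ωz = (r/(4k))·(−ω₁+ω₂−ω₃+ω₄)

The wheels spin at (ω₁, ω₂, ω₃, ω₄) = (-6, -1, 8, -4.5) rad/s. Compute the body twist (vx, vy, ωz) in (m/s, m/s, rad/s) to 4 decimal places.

(-0.0350, 0.1750, -0.2500)

k = lx + ly = 0.1 + 0.2 = 0.3000
ω₁+ω₂+ω₃+ω₄ = -3.5000  →  vx = (0.04/4)·-3.5000 = -0.0350
−ω₁+ω₂+ω₃−ω₄ = 17.5000  →  vy = (0.04/4)·17.5000 = 0.1750
−ω₁+ω₂−ω₃+ω₄ = -7.5000  →  ωz = (0.04/1.2000)·-7.5000 = -0.2500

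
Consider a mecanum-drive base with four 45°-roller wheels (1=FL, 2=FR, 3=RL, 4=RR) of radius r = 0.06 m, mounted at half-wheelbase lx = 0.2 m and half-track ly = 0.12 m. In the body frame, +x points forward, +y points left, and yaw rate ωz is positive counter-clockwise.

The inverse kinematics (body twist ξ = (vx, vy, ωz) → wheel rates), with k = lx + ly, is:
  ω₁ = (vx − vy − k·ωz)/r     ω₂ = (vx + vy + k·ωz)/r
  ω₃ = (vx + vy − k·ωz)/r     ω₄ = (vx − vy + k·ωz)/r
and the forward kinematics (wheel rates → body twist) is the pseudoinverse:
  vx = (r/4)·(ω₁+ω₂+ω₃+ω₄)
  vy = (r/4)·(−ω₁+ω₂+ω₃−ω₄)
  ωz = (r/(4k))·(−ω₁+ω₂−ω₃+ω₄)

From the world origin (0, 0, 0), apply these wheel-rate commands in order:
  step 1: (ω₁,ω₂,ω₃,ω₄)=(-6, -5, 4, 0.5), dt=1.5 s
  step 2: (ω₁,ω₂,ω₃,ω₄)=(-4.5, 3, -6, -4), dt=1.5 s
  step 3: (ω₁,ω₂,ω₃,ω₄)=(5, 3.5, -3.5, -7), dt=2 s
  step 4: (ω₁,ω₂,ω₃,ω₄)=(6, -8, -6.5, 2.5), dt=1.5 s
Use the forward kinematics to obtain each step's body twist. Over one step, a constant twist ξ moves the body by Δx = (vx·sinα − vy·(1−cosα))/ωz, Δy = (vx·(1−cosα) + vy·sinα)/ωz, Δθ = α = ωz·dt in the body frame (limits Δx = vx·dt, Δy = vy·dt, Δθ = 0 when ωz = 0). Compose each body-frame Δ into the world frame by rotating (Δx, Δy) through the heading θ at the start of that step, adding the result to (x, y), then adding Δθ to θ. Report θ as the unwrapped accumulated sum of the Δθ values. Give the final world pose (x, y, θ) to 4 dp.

step 1: ξ=(vx,vy,ωz)=(-0.0975, 0.0675, -0.1172), dt=1.5 → body Δ=(-0.1366, 0.1136, -0.1758) → world pose (-0.1366, 0.1136, -0.1758)
step 2: ξ=(vx,vy,ωz)=(-0.1725, 0.0825, 0.4453), dt=1.5 → body Δ=(-0.2797, 0.0315, 0.6680) → world pose (-0.4066, 0.1935, 0.4922)
step 3: ξ=(vx,vy,ωz)=(-0.0300, 0.0300, -0.2344), dt=2.0 → body Δ=(-0.0440, 0.0716, -0.4688) → world pose (-0.4792, 0.2358, 0.0234)
step 4: ξ=(vx,vy,ωz)=(-0.0900, -0.3450, -0.2344), dt=1.5 → body Δ=(-0.2223, -0.4834, -0.3516) → world pose (-0.6901, -0.2527, -0.3281)

(-0.6901, -0.2527, -0.3281)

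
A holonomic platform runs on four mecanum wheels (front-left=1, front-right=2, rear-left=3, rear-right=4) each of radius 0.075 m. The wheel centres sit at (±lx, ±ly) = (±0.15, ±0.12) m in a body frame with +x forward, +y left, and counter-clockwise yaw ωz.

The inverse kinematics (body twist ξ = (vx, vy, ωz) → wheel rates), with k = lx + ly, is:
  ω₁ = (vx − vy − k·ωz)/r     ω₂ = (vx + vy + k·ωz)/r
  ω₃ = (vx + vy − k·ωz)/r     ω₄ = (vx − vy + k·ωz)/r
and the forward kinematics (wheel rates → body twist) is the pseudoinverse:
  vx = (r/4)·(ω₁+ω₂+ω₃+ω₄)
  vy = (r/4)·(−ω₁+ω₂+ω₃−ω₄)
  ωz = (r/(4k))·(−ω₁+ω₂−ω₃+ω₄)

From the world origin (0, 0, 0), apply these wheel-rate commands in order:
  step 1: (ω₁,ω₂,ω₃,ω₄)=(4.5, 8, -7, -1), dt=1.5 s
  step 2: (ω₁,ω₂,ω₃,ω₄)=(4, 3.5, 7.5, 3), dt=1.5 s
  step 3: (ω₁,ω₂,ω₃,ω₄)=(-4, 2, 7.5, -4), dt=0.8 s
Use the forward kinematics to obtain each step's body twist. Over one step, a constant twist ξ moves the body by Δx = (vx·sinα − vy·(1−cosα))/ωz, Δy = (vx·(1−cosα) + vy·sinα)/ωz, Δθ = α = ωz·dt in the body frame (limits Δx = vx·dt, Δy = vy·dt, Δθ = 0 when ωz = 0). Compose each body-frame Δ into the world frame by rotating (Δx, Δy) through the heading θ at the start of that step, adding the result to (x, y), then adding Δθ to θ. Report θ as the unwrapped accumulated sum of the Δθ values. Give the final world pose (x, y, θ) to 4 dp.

step 1: ξ=(vx,vy,ωz)=(0.0844, -0.0469, 0.6597), dt=1.5 → body Δ=(0.1389, -0.0017, 0.9896) → world pose (0.1389, -0.0017, 0.9896)
step 2: ξ=(vx,vy,ωz)=(0.3375, 0.0750, -0.3472), dt=1.5 → body Δ=(0.5123, -0.0214, -0.5208) → world pose (0.4381, 0.4147, 0.4687)
step 3: ξ=(vx,vy,ωz)=(0.0281, 0.3281, -0.3819), dt=0.8 → body Δ=(0.0619, 0.2550, -0.3056) → world pose (0.3782, 0.6702, 0.1632)

(0.3782, 0.6702, 0.1632)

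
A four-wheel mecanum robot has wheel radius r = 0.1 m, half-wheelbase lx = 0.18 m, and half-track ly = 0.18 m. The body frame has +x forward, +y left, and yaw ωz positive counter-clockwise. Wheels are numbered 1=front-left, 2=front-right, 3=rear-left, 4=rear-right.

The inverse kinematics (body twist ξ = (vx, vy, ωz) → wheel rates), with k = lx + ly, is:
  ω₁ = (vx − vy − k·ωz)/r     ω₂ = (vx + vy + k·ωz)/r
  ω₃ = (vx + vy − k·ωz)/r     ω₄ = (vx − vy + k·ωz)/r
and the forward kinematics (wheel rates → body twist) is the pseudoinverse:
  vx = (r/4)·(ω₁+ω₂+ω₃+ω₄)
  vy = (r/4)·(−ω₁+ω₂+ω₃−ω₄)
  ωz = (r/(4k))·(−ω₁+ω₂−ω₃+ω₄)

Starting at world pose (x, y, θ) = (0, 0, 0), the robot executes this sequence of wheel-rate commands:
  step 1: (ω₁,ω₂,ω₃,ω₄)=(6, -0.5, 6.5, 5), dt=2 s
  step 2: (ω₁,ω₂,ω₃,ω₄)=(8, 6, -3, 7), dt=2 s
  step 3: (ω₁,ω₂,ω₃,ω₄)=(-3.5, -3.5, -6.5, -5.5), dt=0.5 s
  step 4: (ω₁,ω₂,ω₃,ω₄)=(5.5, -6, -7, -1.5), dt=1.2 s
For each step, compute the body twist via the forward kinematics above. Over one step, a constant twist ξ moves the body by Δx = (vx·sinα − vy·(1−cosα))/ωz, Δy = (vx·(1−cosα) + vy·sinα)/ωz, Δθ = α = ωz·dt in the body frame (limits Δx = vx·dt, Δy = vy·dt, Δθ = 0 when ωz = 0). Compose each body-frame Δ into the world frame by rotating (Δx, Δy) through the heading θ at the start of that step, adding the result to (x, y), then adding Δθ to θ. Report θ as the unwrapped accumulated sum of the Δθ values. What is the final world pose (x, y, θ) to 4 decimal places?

step 1: ξ=(vx,vy,ωz)=(0.4250, -0.1250, -0.5556), dt=2.0 → body Δ=(0.5604, -0.6272, -1.1111) → world pose (0.5604, -0.6272, -1.1111)
step 2: ξ=(vx,vy,ωz)=(0.4500, -0.3000, 0.5556), dt=2.0 → body Δ=(1.0263, -0.0333, 1.1111) → world pose (0.9859, -1.5618, 0.0000)
step 3: ξ=(vx,vy,ωz)=(-0.4750, -0.0250, 0.0694), dt=0.5 → body Δ=(-0.2372, -0.0166, 0.0347) → world pose (0.7487, -1.5784, 0.0347)
step 4: ξ=(vx,vy,ωz)=(-0.2250, -0.4250, -0.4167), dt=1.2 → body Δ=(-0.3838, -0.4229, -0.5000) → world pose (0.3798, -2.0144, -0.4653)

(0.3798, -2.0144, -0.4653)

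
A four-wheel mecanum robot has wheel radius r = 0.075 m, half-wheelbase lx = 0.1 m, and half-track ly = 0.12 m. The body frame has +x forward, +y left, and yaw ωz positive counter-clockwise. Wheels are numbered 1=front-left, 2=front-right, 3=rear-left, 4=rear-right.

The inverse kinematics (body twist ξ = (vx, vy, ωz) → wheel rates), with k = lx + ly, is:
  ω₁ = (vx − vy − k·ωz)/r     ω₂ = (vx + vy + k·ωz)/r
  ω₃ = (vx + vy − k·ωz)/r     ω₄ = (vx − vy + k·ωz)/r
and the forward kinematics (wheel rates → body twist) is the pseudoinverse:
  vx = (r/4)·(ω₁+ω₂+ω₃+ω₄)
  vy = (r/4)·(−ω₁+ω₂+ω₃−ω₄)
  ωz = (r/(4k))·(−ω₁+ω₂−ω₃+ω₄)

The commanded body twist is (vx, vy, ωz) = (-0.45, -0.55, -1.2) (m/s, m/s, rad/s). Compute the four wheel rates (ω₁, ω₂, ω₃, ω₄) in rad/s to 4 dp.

k = lx + ly = 0.1 + 0.12 = 0.2200;  k·ωz = 0.2200·-1.2 = -0.2640
ω₁ (FL) = (vx − vy − k·ωz)/r = 0.3640/0.075 = 4.8533
ω₂ (FR) = (vx + vy + k·ωz)/r = -1.2640/0.075 = -16.8533
ω₃ (RL) = (vx + vy − k·ωz)/r = -0.7360/0.075 = -9.8133
ω₄ (RR) = (vx − vy + k·ωz)/r = -0.1640/0.075 = -2.1867

(4.8533, -16.8533, -9.8133, -2.1867)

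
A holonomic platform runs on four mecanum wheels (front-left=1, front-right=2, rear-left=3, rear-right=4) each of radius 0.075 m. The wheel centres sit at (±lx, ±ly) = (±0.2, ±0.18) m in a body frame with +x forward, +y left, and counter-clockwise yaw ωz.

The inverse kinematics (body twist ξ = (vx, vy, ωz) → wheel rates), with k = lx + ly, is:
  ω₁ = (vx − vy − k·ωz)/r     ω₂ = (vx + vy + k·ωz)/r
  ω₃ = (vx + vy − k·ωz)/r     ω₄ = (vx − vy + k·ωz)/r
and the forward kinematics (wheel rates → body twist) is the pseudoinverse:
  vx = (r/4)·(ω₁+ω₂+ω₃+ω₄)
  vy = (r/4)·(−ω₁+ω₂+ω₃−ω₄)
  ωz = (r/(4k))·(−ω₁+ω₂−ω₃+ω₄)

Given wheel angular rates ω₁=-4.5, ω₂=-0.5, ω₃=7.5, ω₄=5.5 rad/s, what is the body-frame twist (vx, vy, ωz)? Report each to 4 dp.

(0.1500, 0.1125, 0.0987)

k = lx + ly = 0.2 + 0.18 = 0.3800
ω₁+ω₂+ω₃+ω₄ = 8.0000  →  vx = (0.075/4)·8.0000 = 0.1500
−ω₁+ω₂+ω₃−ω₄ = 6.0000  →  vy = (0.075/4)·6.0000 = 0.1125
−ω₁+ω₂−ω₃+ω₄ = 2.0000  →  ωz = (0.075/1.5200)·2.0000 = 0.0987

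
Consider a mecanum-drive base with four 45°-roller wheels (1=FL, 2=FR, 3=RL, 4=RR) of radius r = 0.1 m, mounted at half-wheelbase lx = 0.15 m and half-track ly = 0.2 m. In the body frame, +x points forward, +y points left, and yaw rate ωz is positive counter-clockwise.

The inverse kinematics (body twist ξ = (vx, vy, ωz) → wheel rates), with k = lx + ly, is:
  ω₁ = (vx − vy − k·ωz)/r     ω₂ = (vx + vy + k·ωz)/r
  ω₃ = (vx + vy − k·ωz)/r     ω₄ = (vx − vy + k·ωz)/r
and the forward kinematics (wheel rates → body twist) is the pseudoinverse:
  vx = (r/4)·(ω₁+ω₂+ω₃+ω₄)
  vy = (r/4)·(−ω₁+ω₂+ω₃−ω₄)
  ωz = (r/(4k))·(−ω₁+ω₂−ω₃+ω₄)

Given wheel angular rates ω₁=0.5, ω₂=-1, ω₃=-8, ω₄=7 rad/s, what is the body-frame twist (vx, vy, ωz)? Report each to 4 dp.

(-0.0375, -0.4125, 0.9643)

k = lx + ly = 0.15 + 0.2 = 0.3500
ω₁+ω₂+ω₃+ω₄ = -1.5000  →  vx = (0.1/4)·-1.5000 = -0.0375
−ω₁+ω₂+ω₃−ω₄ = -16.5000  →  vy = (0.1/4)·-16.5000 = -0.4125
−ω₁+ω₂−ω₃+ω₄ = 13.5000  →  ωz = (0.1/1.4000)·13.5000 = 0.9643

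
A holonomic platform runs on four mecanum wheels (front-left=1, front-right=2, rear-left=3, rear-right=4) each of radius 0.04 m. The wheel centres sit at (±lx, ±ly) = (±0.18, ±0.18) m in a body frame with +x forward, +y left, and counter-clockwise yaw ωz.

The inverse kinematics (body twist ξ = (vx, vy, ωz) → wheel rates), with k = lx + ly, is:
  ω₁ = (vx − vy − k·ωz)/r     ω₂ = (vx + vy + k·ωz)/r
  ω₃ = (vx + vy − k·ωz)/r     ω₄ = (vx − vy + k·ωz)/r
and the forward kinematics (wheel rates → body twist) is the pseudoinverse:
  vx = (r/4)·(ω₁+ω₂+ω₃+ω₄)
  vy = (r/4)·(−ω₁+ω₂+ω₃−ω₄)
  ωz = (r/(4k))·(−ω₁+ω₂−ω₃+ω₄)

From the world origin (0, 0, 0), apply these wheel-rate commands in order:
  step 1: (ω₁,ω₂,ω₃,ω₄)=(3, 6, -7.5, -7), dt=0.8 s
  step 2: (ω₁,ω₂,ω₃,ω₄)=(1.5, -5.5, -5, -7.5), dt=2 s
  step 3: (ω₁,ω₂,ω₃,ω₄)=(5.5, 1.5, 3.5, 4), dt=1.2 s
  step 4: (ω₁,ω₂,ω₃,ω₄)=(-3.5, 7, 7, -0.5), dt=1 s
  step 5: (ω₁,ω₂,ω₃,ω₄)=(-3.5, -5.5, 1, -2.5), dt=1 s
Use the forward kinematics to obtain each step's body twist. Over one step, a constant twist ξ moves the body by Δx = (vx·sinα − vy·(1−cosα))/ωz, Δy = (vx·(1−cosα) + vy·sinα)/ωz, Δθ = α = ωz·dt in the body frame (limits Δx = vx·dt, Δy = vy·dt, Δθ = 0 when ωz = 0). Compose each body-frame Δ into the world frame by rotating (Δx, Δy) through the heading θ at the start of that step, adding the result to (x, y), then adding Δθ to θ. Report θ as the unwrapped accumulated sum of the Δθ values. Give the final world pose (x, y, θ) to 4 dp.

(-0.1603, 0.0334, -0.6361)

step 1: ξ=(vx,vy,ωz)=(-0.0550, 0.0250, 0.0972), dt=0.8 → body Δ=(-0.0447, 0.0183, 0.0778) → world pose (-0.0447, 0.0183, 0.0778)
step 2: ξ=(vx,vy,ωz)=(-0.1650, -0.0450, -0.2639), dt=2.0 → body Δ=(-0.3381, -0.0008, -0.5278) → world pose (-0.3817, -0.0088, -0.4500)
step 3: ξ=(vx,vy,ωz)=(0.1450, -0.0450, -0.0972), dt=1.2 → body Δ=(0.1705, -0.0640, -0.1167) → world pose (-0.2561, -0.1406, -0.5667)
step 4: ξ=(vx,vy,ωz)=(0.1000, 0.1800, 0.0833), dt=1.0 → body Δ=(0.0924, 0.1840, 0.0833) → world pose (-0.0794, -0.0350, -0.4833)
step 5: ξ=(vx,vy,ωz)=(-0.1050, 0.0150, -0.1528), dt=1.0 → body Δ=(-0.1034, 0.0229, -0.1528) → world pose (-0.1603, 0.0334, -0.6361)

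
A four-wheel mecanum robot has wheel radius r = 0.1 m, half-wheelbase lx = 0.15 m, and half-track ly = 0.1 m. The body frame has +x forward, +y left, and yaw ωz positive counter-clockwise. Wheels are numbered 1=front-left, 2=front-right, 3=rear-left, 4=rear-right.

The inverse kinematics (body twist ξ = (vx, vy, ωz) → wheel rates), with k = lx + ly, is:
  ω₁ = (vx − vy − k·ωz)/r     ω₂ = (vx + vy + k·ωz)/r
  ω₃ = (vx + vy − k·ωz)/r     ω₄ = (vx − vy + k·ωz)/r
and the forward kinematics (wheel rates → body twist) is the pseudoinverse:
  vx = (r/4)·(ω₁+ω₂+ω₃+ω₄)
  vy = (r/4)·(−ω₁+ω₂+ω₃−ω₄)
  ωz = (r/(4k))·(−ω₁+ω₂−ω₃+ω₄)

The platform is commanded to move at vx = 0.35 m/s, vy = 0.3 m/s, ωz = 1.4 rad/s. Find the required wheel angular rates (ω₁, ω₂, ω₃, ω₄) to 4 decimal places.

(-3.0000, 10.0000, 3.0000, 4.0000)

k = lx + ly = 0.15 + 0.1 = 0.2500;  k·ωz = 0.2500·1.4 = 0.3500
ω₁ (FL) = (vx − vy − k·ωz)/r = -0.3000/0.1 = -3.0000
ω₂ (FR) = (vx + vy + k·ωz)/r = 1.0000/0.1 = 10.0000
ω₃ (RL) = (vx + vy − k·ωz)/r = 0.3000/0.1 = 3.0000
ω₄ (RR) = (vx − vy + k·ωz)/r = 0.4000/0.1 = 4.0000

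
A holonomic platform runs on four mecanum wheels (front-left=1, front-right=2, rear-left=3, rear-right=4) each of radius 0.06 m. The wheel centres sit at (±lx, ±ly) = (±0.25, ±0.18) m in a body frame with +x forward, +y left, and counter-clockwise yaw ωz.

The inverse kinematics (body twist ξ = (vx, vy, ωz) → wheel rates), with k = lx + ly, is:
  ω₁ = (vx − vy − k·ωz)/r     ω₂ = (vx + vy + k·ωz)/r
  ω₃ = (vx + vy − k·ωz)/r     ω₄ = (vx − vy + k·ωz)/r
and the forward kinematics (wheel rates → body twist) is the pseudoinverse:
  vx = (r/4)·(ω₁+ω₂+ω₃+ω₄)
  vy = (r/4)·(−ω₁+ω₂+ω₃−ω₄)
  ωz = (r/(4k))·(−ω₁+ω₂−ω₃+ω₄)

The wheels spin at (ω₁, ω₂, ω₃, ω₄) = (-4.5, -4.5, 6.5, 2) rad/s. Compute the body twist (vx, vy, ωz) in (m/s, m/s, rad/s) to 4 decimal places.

(-0.0075, 0.0675, -0.1570)

k = lx + ly = 0.25 + 0.18 = 0.4300
ω₁+ω₂+ω₃+ω₄ = -0.5000  →  vx = (0.06/4)·-0.5000 = -0.0075
−ω₁+ω₂+ω₃−ω₄ = 4.5000  →  vy = (0.06/4)·4.5000 = 0.0675
−ω₁+ω₂−ω₃+ω₄ = -4.5000  →  ωz = (0.06/1.7200)·-4.5000 = -0.1570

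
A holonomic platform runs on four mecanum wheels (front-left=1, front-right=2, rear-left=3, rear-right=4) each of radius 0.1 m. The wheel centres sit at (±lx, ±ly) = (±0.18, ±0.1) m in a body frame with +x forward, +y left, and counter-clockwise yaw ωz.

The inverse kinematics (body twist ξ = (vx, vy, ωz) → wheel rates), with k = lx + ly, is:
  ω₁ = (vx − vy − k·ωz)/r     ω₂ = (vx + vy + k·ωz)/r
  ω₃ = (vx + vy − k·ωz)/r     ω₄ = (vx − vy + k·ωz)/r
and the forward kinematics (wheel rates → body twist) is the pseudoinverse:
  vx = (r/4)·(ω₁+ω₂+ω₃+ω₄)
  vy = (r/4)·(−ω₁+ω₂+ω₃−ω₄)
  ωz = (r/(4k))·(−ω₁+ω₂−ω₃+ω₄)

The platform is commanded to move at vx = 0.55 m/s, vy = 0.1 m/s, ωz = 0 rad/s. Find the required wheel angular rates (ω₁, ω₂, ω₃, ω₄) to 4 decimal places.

k = lx + ly = 0.18 + 0.1 = 0.2800;  k·ωz = 0.2800·0 = 0.0000
ω₁ (FL) = (vx − vy − k·ωz)/r = 0.4500/0.1 = 4.5000
ω₂ (FR) = (vx + vy + k·ωz)/r = 0.6500/0.1 = 6.5000
ω₃ (RL) = (vx + vy − k·ωz)/r = 0.6500/0.1 = 6.5000
ω₄ (RR) = (vx − vy + k·ωz)/r = 0.4500/0.1 = 4.5000

(4.5000, 6.5000, 6.5000, 4.5000)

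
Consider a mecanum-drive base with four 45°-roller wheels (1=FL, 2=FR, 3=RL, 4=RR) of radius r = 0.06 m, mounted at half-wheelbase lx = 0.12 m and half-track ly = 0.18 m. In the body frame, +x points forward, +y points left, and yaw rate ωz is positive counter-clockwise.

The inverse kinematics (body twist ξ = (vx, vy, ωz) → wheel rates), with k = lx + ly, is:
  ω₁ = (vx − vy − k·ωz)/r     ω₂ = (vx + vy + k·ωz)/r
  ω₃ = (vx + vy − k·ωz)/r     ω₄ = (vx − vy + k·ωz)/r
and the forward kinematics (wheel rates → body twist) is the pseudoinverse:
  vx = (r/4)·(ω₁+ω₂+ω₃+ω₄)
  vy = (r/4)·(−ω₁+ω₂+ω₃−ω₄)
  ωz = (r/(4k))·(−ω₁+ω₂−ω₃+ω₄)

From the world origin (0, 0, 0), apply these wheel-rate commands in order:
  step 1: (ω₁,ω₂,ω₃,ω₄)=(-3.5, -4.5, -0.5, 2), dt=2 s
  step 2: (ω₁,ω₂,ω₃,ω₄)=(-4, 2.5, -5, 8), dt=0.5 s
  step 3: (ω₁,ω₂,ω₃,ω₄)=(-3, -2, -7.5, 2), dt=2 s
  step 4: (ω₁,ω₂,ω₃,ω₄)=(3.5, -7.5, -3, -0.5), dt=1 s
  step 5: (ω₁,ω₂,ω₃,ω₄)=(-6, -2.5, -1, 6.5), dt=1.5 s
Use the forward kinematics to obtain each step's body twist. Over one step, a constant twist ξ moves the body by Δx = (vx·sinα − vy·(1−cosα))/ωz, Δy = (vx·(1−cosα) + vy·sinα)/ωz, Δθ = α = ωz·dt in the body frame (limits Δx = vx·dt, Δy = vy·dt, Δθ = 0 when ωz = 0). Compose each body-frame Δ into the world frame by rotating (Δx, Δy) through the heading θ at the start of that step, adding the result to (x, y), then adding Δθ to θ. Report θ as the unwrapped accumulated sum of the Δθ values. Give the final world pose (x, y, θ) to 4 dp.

(0.2296, -0.7187, 2.0875)

step 1: ξ=(vx,vy,ωz)=(-0.0975, -0.0525, 0.0750), dt=2.0 → body Δ=(-0.1864, -0.1192, 0.1500) → world pose (-0.1864, -0.1192, 0.1500)
step 2: ξ=(vx,vy,ωz)=(0.0225, -0.0975, 0.9750), dt=0.5 → body Δ=(0.0225, -0.0442, 0.4875) → world pose (-0.1576, -0.1595, 0.6375)
step 3: ξ=(vx,vy,ωz)=(-0.1575, -0.1275, 0.5250), dt=2.0 → body Δ=(-0.1382, -0.3614, 1.0500) → world pose (-0.0536, -0.5322, 1.6875)
step 4: ξ=(vx,vy,ωz)=(-0.1125, -0.2025, -0.4250), dt=1.0 → body Δ=(-0.1515, -0.1729, -0.4250) → world pose (0.1358, -0.6625, 1.2625)
step 5: ξ=(vx,vy,ωz)=(-0.0450, -0.0600, 0.5500), dt=1.5 → body Δ=(-0.0250, -0.1064, 0.8250) → world pose (0.2296, -0.7187, 2.0875)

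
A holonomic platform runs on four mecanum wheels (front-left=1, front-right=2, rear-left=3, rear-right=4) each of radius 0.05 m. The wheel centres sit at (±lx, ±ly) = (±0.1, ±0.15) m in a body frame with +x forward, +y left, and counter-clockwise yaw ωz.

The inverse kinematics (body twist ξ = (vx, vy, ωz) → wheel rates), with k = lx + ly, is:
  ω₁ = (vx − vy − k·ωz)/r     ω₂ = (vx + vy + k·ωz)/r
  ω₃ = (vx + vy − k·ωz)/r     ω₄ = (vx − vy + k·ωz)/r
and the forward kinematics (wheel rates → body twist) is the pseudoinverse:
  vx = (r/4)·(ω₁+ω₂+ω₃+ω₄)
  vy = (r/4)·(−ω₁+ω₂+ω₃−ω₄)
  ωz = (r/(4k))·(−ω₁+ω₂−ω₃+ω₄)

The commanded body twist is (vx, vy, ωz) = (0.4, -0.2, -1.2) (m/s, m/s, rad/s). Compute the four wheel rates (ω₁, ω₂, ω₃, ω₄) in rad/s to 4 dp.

k = lx + ly = 0.1 + 0.15 = 0.2500;  k·ωz = 0.2500·-1.2 = -0.3000
ω₁ (FL) = (vx − vy − k·ωz)/r = 0.9000/0.05 = 18.0000
ω₂ (FR) = (vx + vy + k·ωz)/r = -0.1000/0.05 = -2.0000
ω₃ (RL) = (vx + vy − k·ωz)/r = 0.5000/0.05 = 10.0000
ω₄ (RR) = (vx − vy + k·ωz)/r = 0.3000/0.05 = 6.0000

(18.0000, -2.0000, 10.0000, 6.0000)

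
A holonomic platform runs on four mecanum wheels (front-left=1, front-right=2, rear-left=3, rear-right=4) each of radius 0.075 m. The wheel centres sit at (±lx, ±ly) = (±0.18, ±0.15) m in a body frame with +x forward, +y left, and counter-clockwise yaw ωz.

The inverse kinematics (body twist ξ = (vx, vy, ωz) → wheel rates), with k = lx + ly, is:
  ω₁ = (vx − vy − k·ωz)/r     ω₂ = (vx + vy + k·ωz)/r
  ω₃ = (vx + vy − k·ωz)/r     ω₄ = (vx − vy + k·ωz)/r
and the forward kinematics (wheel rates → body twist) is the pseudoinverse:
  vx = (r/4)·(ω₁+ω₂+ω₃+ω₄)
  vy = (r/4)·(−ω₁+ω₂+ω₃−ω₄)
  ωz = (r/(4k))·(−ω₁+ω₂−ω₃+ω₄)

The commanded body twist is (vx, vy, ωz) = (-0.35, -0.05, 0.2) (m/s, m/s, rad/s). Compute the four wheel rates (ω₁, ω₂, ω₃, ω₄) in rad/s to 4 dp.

(-4.8800, -4.4533, -6.2133, -3.1200)

k = lx + ly = 0.18 + 0.15 = 0.3300;  k·ωz = 0.3300·0.2 = 0.0660
ω₁ (FL) = (vx − vy − k·ωz)/r = -0.3660/0.075 = -4.8800
ω₂ (FR) = (vx + vy + k·ωz)/r = -0.3340/0.075 = -4.4533
ω₃ (RL) = (vx + vy − k·ωz)/r = -0.4660/0.075 = -6.2133
ω₄ (RR) = (vx − vy + k·ωz)/r = -0.2340/0.075 = -3.1200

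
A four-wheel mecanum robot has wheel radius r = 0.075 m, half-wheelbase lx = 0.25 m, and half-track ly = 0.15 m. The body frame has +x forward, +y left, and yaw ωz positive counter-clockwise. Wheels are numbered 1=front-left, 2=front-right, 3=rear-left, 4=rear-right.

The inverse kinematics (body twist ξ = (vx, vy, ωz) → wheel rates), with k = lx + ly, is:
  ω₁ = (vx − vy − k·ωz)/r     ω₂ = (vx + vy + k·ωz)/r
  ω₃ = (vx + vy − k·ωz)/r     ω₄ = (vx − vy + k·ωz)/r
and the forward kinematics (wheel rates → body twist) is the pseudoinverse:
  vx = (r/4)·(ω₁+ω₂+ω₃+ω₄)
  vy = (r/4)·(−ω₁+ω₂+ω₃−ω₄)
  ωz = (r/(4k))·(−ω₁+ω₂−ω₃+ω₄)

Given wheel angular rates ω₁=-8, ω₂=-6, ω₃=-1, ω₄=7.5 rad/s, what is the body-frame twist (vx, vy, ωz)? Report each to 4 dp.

k = lx + ly = 0.25 + 0.15 = 0.4000
ω₁+ω₂+ω₃+ω₄ = -7.5000  →  vx = (0.075/4)·-7.5000 = -0.1406
−ω₁+ω₂+ω₃−ω₄ = -6.5000  →  vy = (0.075/4)·-6.5000 = -0.1219
−ω₁+ω₂−ω₃+ω₄ = 10.5000  →  ωz = (0.075/1.6000)·10.5000 = 0.4922

(-0.1406, -0.1219, 0.4922)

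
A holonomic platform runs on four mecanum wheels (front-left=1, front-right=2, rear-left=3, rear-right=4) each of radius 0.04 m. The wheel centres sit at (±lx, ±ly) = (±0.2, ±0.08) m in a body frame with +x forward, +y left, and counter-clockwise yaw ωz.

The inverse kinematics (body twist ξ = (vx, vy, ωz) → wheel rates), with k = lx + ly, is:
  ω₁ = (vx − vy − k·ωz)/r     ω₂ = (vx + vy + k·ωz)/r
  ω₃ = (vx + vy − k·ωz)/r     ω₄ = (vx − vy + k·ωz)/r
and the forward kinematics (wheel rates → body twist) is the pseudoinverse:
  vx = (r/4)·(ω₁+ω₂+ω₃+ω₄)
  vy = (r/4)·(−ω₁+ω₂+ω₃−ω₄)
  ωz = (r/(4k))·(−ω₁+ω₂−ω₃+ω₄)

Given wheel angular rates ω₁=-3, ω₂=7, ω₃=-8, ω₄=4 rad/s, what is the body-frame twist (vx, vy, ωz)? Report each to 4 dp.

(0.0000, -0.0200, 0.7857)

k = lx + ly = 0.2 + 0.08 = 0.2800
ω₁+ω₂+ω₃+ω₄ = 0.0000  →  vx = (0.04/4)·0.0000 = 0.0000
−ω₁+ω₂+ω₃−ω₄ = -2.0000  →  vy = (0.04/4)·-2.0000 = -0.0200
−ω₁+ω₂−ω₃+ω₄ = 22.0000  →  ωz = (0.04/1.1200)·22.0000 = 0.7857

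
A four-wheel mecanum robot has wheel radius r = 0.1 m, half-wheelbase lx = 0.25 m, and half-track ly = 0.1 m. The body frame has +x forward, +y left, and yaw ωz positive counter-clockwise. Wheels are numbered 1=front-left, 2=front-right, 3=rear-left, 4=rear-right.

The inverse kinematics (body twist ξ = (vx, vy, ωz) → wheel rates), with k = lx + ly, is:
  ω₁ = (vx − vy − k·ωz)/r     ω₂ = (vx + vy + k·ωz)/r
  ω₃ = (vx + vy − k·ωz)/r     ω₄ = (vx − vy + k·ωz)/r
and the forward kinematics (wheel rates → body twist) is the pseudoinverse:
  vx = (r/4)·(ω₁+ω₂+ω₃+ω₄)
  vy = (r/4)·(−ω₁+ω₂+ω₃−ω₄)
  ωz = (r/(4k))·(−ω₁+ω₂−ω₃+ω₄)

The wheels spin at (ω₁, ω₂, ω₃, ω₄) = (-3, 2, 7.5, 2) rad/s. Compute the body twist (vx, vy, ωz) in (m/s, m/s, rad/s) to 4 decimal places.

k = lx + ly = 0.25 + 0.1 = 0.3500
ω₁+ω₂+ω₃+ω₄ = 8.5000  →  vx = (0.1/4)·8.5000 = 0.2125
−ω₁+ω₂+ω₃−ω₄ = 10.5000  →  vy = (0.1/4)·10.5000 = 0.2625
−ω₁+ω₂−ω₃+ω₄ = -0.5000  →  ωz = (0.1/1.4000)·-0.5000 = -0.0357

(0.2125, 0.2625, -0.0357)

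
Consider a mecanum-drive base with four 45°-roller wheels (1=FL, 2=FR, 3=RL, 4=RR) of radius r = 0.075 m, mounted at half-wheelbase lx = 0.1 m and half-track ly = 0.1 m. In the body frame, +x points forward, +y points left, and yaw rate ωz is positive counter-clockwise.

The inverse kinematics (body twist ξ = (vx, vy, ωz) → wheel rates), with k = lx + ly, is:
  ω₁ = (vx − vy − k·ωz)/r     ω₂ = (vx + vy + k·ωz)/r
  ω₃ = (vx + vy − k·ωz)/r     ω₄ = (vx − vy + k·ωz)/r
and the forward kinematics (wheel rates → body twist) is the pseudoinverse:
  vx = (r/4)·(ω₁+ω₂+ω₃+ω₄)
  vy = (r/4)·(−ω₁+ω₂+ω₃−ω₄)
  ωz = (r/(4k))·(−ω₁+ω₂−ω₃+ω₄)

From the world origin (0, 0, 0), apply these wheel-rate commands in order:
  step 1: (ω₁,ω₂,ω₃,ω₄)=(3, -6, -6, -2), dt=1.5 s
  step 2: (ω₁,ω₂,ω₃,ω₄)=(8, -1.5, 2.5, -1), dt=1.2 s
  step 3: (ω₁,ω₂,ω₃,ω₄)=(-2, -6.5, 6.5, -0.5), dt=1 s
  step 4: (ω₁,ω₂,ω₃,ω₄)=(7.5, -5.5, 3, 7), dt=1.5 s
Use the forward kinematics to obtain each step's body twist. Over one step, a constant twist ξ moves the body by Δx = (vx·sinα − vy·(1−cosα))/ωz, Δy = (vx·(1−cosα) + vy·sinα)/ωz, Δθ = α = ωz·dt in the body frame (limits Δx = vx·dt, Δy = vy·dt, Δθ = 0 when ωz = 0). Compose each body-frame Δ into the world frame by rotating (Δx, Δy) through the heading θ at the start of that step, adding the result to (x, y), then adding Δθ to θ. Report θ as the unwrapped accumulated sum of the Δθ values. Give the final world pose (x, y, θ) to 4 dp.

(-0.3826, 0.1099, -4.5094)

step 1: ξ=(vx,vy,ωz)=(-0.2062, -0.2437, -0.4687), dt=1.5 → body Δ=(-0.4078, -0.2319, -0.7031) → world pose (-0.4078, -0.2319, -0.7031)
step 2: ξ=(vx,vy,ωz)=(0.1500, -0.1125, -1.2187), dt=1.2 → body Δ=(0.0400, -0.2015, -1.4625) → world pose (-0.5076, -0.4115, -2.1656)
step 3: ξ=(vx,vy,ωz)=(-0.0469, 0.0469, -1.0781), dt=1.0 → body Δ=(-0.0154, 0.0612, -1.0781) → world pose (-0.4483, -0.4331, -3.2437)
step 4: ξ=(vx,vy,ωz)=(0.2250, -0.3187, -0.8437), dt=1.5 → body Δ=(-0.0099, -0.5469, -1.2656) → world pose (-0.3826, 0.1099, -4.5094)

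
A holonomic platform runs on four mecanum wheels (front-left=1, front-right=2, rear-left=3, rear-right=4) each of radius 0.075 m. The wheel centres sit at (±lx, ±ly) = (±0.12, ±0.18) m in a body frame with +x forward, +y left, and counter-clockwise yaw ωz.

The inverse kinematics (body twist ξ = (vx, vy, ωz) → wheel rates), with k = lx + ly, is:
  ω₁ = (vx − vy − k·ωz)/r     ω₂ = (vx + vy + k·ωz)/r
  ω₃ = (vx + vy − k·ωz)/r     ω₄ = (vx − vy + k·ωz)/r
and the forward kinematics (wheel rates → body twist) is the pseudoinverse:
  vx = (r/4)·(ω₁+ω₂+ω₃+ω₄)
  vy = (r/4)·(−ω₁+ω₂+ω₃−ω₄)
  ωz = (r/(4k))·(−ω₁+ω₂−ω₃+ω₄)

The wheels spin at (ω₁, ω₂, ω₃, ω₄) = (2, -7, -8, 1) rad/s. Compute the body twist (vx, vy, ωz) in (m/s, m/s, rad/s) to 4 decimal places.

(-0.2250, -0.3375, 0.0000)

k = lx + ly = 0.12 + 0.18 = 0.3000
ω₁+ω₂+ω₃+ω₄ = -12.0000  →  vx = (0.075/4)·-12.0000 = -0.2250
−ω₁+ω₂+ω₃−ω₄ = -18.0000  →  vy = (0.075/4)·-18.0000 = -0.3375
−ω₁+ω₂−ω₃+ω₄ = 0.0000  →  ωz = (0.075/1.2000)·0.0000 = 0.0000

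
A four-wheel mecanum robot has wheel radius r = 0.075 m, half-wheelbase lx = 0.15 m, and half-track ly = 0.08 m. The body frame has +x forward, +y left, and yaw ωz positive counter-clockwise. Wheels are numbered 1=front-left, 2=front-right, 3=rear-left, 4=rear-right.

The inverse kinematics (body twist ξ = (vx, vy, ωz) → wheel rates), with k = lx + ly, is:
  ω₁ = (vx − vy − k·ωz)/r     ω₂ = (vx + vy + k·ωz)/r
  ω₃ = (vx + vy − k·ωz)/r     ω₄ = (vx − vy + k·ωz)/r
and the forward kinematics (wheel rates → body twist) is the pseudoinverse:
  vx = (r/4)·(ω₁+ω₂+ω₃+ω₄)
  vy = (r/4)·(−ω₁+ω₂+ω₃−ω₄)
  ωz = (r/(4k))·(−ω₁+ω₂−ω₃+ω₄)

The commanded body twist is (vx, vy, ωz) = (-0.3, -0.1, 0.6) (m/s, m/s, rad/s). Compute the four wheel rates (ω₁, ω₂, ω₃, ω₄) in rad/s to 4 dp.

k = lx + ly = 0.15 + 0.08 = 0.2300;  k·ωz = 0.2300·0.6 = 0.1380
ω₁ (FL) = (vx − vy − k·ωz)/r = -0.3380/0.075 = -4.5067
ω₂ (FR) = (vx + vy + k·ωz)/r = -0.2620/0.075 = -3.4933
ω₃ (RL) = (vx + vy − k·ωz)/r = -0.5380/0.075 = -7.1733
ω₄ (RR) = (vx − vy + k·ωz)/r = -0.0620/0.075 = -0.8267

(-4.5067, -3.4933, -7.1733, -0.8267)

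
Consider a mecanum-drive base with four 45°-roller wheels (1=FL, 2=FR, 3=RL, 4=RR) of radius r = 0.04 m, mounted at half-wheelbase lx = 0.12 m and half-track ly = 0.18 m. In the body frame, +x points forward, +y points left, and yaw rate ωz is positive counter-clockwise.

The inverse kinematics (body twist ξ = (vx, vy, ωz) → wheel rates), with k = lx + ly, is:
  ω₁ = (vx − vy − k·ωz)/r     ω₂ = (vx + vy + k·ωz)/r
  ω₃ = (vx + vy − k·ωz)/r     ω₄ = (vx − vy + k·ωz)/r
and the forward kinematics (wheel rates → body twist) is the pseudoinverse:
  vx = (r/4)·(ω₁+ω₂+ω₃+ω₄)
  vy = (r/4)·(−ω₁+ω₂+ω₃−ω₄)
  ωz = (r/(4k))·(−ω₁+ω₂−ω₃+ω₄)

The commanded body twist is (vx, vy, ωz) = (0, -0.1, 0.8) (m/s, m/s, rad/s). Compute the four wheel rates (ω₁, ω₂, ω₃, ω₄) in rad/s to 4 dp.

k = lx + ly = 0.12 + 0.18 = 0.3000;  k·ωz = 0.3000·0.8 = 0.2400
ω₁ (FL) = (vx − vy − k·ωz)/r = -0.1400/0.04 = -3.5000
ω₂ (FR) = (vx + vy + k·ωz)/r = 0.1400/0.04 = 3.5000
ω₃ (RL) = (vx + vy − k·ωz)/r = -0.3400/0.04 = -8.5000
ω₄ (RR) = (vx − vy + k·ωz)/r = 0.3400/0.04 = 8.5000

(-3.5000, 3.5000, -8.5000, 8.5000)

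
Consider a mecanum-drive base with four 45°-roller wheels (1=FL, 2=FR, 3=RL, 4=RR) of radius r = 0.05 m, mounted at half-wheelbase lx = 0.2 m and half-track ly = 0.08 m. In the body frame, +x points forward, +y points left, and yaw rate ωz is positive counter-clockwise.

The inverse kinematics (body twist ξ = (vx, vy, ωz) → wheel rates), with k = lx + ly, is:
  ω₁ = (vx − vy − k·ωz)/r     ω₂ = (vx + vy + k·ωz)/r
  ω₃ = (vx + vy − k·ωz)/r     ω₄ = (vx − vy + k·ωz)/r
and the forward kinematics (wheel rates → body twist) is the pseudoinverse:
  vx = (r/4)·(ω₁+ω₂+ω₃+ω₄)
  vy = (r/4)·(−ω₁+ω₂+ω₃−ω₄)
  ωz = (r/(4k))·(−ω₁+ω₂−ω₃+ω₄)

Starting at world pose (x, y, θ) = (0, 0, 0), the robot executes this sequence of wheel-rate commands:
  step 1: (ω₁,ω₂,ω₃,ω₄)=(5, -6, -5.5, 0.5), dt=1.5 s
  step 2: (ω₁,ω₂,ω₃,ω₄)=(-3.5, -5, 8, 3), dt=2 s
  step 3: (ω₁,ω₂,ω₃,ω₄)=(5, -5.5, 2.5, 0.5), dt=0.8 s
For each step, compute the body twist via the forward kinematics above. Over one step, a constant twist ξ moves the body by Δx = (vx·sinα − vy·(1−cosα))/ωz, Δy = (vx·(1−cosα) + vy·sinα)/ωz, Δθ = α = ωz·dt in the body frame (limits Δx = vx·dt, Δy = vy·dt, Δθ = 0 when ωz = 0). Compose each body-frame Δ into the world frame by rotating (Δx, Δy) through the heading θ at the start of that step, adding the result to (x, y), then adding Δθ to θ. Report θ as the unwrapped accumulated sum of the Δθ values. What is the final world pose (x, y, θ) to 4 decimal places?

step 1: ξ=(vx,vy,ωz)=(-0.0750, -0.2125, -0.2232), dt=1.5 → body Δ=(-0.1633, -0.2942, -0.3348) → world pose (-0.1633, -0.2942, -0.3348)
step 2: ξ=(vx,vy,ωz)=(0.0313, 0.0438, -0.2902), dt=2.0 → body Δ=(0.0837, 0.0650, -0.5804) → world pose (-0.0628, -0.2603, -0.9152)
step 3: ξ=(vx,vy,ωz)=(0.0312, -0.1063, -0.5580), dt=0.8 → body Δ=(0.0055, -0.0877, -0.4464) → world pose (-0.1290, -0.3181, -1.3616)

(-0.1290, -0.3181, -1.3616)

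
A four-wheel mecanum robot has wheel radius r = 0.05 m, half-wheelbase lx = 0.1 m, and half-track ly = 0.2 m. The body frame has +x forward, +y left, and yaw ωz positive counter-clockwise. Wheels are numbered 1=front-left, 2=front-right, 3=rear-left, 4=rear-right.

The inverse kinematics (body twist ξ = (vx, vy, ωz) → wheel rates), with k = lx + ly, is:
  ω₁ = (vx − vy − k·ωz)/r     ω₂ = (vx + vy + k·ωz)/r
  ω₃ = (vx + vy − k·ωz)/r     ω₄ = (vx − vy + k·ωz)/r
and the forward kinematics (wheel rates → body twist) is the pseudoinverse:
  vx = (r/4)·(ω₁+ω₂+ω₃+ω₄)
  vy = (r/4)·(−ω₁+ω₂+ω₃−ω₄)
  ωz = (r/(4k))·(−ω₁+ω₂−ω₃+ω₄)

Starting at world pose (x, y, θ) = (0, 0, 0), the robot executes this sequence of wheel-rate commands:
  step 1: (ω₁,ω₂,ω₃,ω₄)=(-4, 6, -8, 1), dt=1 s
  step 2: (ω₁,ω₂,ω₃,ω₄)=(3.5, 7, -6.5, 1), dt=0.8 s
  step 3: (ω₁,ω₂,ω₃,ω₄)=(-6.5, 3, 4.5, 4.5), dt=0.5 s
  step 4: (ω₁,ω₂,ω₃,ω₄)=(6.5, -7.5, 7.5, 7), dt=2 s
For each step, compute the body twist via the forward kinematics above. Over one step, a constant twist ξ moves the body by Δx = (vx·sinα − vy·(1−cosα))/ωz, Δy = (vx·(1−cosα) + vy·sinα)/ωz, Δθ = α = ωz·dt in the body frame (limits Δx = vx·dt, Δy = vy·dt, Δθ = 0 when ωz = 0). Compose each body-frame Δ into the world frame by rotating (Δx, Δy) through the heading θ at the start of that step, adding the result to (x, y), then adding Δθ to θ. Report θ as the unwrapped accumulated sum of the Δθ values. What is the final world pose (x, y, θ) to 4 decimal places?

step 1: ξ=(vx,vy,ωz)=(-0.0625, 0.0125, 0.7917), dt=1.0 → body Δ=(-0.0609, -0.0122, 0.7917) → world pose (-0.0609, -0.0122, 0.7917)
step 2: ξ=(vx,vy,ωz)=(0.0625, -0.0500, 0.4583), dt=0.8 → body Δ=(0.0561, -0.0300, 0.3667) → world pose (0.0000, 0.0066, 1.1583)
step 3: ξ=(vx,vy,ωz)=(0.0688, 0.1188, 0.3958), dt=0.5 → body Δ=(0.0283, 0.0624, 0.1979) → world pose (-0.0458, 0.0575, 1.3562)
step 4: ξ=(vx,vy,ωz)=(0.1688, -0.1688, -0.6042), dt=2.0 → body Δ=(0.0809, -0.4414, -1.2083) → world pose (0.4027, 0.0426, 0.1479)

(0.4027, 0.0426, 0.1479)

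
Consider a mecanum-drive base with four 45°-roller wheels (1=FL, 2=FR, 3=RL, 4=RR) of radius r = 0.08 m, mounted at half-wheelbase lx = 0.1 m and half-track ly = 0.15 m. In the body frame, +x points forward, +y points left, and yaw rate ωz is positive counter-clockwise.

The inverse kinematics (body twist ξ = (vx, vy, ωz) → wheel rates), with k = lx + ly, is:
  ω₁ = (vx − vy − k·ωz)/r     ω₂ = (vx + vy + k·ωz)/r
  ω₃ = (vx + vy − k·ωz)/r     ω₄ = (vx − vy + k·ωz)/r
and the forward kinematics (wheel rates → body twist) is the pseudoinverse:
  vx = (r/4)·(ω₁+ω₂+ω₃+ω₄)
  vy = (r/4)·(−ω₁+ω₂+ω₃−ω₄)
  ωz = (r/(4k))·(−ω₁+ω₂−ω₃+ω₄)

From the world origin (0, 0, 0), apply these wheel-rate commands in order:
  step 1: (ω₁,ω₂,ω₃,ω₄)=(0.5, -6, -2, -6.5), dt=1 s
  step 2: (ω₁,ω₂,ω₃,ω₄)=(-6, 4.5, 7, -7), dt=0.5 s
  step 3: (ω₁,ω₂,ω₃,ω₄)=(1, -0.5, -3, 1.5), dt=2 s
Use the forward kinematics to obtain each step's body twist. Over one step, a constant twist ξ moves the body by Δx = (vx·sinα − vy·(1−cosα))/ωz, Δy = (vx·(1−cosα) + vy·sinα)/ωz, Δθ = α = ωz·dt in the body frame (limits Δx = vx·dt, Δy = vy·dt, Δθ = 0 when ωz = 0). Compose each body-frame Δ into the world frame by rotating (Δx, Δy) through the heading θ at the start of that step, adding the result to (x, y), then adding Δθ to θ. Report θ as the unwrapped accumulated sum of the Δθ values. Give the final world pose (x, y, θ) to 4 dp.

(-0.2667, 0.0939, -0.5400)

step 1: ξ=(vx,vy,ωz)=(-0.2800, -0.0400, -0.8800), dt=1.0 → body Δ=(-0.2617, 0.0804, -0.8800) → world pose (-0.2617, 0.0804, -0.8800)
step 2: ξ=(vx,vy,ωz)=(-0.0300, 0.4900, -0.2800), dt=0.5 → body Δ=(0.0022, 0.2452, -0.1400) → world pose (-0.0713, 0.2350, -1.0200)
step 3: ξ=(vx,vy,ωz)=(-0.0200, -0.1200, 0.2400), dt=2.0 → body Δ=(0.0180, -0.2403, 0.4800) → world pose (-0.2667, 0.0939, -0.5400)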